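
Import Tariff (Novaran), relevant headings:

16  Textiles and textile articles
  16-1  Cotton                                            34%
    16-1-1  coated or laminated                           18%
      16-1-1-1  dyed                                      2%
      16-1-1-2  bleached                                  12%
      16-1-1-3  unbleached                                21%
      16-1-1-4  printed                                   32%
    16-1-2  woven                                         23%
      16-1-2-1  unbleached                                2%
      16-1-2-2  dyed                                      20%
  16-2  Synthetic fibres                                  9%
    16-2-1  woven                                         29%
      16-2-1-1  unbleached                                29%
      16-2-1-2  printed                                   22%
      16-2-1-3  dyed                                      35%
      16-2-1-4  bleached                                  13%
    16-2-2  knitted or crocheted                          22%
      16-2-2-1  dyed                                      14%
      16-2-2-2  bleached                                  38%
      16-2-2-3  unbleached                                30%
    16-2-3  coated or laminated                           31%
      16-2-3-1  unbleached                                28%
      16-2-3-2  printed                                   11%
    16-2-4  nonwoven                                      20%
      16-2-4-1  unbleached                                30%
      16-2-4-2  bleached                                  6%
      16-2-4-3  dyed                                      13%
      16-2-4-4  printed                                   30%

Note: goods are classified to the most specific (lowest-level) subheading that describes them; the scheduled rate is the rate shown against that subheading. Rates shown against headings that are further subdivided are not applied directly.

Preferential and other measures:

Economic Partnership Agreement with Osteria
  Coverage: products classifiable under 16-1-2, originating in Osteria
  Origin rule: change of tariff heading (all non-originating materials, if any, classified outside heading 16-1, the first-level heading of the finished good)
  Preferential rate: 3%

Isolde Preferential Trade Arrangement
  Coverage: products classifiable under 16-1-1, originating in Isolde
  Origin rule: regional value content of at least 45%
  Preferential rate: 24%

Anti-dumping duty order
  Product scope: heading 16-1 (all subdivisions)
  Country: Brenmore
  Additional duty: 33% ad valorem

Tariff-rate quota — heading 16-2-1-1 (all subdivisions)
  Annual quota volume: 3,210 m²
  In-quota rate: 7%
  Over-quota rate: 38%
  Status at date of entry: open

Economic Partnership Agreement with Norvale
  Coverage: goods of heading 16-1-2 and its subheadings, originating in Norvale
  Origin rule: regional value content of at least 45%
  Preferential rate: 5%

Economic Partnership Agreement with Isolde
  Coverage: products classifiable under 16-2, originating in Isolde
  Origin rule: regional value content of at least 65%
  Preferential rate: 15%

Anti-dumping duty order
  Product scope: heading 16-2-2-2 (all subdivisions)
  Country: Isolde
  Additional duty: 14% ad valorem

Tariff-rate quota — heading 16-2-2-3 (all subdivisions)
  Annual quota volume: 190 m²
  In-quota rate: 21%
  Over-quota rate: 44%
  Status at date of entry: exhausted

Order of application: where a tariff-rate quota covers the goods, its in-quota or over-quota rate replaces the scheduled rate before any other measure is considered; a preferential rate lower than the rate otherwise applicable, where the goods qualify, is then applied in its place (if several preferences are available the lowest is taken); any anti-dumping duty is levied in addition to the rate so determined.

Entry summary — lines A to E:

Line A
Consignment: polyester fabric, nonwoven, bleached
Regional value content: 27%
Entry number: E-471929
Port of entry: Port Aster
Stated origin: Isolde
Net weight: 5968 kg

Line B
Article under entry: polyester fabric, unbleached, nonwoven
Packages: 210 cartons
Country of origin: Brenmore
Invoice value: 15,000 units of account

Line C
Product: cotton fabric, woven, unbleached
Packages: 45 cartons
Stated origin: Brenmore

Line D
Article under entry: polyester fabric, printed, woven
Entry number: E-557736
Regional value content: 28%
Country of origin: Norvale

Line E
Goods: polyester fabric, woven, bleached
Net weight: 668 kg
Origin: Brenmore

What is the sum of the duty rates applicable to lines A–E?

Line A: polyester → 16-2; nonwoven → 16-2-4; bleached → 16-2-4-2. Scheduled 6%. Isolde agreement on 16-1-1: 16-2-4-2 not covered; Isolde agreement on 16-2: RVC < 65%. → 6%.
Line B: polyester → 16-2; nonwoven → 16-2-4; unbleached → 16-2-4-1. Scheduled 30%. No special measure applies. → 30%.
Line C: cotton → 16-1; woven → 16-1-2; unbleached → 16-1-2-1. Scheduled 2%. anti-dumping (Brenmore, 16-1): +33%; total 2% + 33% = 35%. → 35%.
Line D: polyester → 16-2; woven → 16-2-1; printed → 16-2-1-2. Scheduled 22%. Norvale agreement on 16-1-2: 16-2-1-2 not covered. → 22%.
Line E: polyester → 16-2; woven → 16-2-1; bleached → 16-2-1-4. Scheduled 13%. No special measure applies. → 13%.
Sum: 6% + 30% + 35% + 22% + 13% = 106%.

106%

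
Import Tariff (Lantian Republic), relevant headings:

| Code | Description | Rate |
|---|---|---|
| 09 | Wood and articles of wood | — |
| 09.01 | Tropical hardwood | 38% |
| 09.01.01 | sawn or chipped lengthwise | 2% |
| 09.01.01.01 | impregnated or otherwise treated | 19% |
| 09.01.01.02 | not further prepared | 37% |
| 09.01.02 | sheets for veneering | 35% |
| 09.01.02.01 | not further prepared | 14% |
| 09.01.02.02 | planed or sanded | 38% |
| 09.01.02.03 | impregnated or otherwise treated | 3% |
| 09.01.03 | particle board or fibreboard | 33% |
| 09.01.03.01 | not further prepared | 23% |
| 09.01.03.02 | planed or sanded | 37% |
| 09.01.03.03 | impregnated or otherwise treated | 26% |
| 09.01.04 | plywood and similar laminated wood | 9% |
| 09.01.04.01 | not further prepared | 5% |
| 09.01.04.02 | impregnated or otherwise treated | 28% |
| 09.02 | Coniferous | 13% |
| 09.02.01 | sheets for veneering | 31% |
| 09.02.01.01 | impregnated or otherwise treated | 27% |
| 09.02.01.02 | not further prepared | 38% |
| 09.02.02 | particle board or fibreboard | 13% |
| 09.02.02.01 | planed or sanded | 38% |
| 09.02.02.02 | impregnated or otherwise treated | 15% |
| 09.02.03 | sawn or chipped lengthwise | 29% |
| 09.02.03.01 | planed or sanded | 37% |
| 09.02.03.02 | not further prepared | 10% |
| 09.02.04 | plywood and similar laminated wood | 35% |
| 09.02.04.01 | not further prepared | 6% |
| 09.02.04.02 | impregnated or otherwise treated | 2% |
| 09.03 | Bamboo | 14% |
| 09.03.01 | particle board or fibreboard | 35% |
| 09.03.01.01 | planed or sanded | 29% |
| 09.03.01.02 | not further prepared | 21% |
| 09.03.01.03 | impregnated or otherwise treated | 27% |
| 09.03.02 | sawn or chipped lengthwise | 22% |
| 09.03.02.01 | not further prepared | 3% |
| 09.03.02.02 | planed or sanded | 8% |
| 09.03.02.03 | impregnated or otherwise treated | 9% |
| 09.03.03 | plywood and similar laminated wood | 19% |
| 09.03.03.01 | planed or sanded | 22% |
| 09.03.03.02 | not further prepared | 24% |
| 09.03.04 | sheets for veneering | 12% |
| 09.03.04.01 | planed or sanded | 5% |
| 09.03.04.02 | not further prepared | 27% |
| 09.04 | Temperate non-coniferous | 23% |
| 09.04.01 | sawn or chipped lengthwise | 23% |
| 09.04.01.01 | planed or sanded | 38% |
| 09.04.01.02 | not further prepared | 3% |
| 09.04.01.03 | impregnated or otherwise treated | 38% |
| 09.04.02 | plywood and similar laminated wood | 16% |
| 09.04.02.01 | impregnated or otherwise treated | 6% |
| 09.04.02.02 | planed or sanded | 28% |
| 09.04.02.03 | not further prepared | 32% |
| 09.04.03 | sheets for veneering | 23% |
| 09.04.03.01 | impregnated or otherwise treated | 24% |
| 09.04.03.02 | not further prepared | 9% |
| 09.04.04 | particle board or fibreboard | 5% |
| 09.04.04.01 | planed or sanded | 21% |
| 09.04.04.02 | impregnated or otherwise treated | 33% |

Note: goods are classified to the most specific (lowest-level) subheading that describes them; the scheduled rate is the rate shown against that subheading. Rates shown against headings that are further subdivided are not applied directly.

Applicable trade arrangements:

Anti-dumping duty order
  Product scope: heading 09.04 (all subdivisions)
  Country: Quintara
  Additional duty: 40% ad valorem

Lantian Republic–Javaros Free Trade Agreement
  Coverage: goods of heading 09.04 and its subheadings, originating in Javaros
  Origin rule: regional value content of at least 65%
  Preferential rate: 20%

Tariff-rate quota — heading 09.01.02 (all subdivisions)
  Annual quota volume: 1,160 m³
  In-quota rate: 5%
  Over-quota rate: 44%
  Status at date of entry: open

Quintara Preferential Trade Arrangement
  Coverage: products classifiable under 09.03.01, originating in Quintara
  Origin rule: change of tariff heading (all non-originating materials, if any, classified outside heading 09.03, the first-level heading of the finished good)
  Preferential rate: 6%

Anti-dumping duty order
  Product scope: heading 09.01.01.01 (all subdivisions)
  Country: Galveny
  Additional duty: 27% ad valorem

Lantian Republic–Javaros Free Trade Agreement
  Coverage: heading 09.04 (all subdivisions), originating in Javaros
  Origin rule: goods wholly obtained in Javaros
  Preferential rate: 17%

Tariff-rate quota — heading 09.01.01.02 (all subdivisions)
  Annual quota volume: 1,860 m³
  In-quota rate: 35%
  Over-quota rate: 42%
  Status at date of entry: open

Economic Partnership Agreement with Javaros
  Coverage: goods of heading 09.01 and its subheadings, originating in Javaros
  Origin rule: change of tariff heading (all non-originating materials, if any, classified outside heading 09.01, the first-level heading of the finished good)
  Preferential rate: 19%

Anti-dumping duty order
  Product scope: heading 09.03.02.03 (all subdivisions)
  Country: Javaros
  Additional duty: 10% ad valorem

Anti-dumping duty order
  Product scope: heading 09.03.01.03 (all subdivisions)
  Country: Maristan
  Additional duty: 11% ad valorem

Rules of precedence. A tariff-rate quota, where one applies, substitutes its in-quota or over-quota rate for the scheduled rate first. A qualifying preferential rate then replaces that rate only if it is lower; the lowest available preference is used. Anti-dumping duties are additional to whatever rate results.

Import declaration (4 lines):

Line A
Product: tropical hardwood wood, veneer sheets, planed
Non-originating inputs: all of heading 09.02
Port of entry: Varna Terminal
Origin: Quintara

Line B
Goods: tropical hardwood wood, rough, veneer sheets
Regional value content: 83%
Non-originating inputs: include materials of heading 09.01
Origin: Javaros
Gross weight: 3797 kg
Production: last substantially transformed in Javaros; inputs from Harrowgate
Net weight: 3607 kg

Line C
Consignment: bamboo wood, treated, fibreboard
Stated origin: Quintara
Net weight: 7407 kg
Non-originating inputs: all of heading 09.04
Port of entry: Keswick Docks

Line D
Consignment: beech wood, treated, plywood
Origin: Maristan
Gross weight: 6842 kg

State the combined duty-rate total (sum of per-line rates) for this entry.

Line A: tropical hardwood → 09.01; veneer sheets → 09.01.02; planed → 09.01.02.02. Scheduled 38%. quota on 09.01.02 open → in-quota 5%; Quintara agreement on 09.03.01: 09.01.02.02 not covered. → 5%.
Line B: tropical hardwood → 09.01; veneer sheets → 09.01.02; rough → 09.01.02.01. Scheduled 14%. quota on 09.01.02 open → in-quota 5%; Javaros agreement on 09.04: 09.01.02.01 not covered; Javaros agreement on 09.04: 09.01.02.01 not covered; Javaros agreement on 09.01: CTH not met. → 5%.
Line C: bamboo → 09.03; fibreboard → 09.03.01; treated → 09.03.01.03. Scheduled 27%. Quintara agreement on 09.03.01: CTH met → 6% available; preferential 6%. → 6%.
Line D: beech → 09.04; plywood → 09.04.02; treated → 09.04.02.01. Scheduled 6%. No special measure applies. → 6%.
Sum: 5% + 5% + 6% + 6% = 22%.

22%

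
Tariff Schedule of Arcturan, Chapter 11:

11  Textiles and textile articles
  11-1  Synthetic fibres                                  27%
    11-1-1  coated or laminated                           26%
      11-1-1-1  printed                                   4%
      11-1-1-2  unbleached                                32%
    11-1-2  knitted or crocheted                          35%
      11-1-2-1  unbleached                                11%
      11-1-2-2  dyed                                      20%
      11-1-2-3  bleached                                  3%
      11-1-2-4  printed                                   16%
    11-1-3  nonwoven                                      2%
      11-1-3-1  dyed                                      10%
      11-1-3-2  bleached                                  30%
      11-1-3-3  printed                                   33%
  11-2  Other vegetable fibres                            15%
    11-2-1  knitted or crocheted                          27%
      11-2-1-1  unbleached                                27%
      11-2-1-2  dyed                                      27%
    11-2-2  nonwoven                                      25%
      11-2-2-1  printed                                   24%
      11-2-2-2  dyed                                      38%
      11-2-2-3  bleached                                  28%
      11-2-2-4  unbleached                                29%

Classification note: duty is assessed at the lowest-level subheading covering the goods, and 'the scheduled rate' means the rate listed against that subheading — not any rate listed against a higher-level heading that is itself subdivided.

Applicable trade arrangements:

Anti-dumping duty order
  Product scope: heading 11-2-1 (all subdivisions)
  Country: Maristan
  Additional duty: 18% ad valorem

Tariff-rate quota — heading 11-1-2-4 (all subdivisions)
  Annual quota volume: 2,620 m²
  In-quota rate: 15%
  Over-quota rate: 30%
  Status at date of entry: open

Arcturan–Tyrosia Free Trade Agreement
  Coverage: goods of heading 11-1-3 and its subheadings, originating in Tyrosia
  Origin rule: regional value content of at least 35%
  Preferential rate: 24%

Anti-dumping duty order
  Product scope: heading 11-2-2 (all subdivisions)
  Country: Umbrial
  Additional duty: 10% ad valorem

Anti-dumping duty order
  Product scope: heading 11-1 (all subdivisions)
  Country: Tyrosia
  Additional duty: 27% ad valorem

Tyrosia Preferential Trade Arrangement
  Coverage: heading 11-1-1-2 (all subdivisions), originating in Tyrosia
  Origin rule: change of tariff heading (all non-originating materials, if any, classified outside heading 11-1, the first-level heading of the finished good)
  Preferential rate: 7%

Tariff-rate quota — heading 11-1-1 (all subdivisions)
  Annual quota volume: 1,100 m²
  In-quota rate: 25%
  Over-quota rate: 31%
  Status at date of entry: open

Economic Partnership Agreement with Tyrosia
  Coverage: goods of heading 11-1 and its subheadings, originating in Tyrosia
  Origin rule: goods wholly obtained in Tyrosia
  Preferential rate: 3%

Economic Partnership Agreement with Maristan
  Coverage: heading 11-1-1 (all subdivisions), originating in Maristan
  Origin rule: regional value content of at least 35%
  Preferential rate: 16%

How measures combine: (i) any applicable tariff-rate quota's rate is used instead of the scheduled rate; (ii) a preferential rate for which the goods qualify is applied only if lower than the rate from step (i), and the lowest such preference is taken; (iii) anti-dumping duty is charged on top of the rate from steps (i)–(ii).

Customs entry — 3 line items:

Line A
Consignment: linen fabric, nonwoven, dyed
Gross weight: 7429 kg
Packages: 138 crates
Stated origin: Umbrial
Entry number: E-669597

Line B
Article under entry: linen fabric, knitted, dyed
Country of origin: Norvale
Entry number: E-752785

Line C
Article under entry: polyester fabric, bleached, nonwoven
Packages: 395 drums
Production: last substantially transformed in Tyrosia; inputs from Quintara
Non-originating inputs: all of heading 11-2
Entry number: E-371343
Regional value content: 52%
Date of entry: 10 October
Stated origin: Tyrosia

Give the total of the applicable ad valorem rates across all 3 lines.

126%

Line A: linen → 11-2; nonwoven → 11-2-2; dyed → 11-2-2-2. Scheduled 38%. anti-dumping (Umbrial, 11-2-2): +10%; total 38% + 10% = 48%. → 48%.
Line B: linen → 11-2; knitted → 11-2-1; dyed → 11-2-1-2. Scheduled 27%. No special measure applies. → 27%.
Line C: polyester → 11-1; nonwoven → 11-1-3; bleached → 11-1-3-2. Scheduled 30%. Tyrosia agreement on 11-1-3: RVC ≥ 35% → 24% available; Tyrosia agreement on 11-1-1-2: 11-1-3-2 not covered; Tyrosia agreement on 11-1: not wholly obtained; preferential 24%; anti-dumping (Tyrosia, 11-1): +27%; total 24% + 27% = 51%. → 51%.
Sum: 48% + 27% + 51% = 126%.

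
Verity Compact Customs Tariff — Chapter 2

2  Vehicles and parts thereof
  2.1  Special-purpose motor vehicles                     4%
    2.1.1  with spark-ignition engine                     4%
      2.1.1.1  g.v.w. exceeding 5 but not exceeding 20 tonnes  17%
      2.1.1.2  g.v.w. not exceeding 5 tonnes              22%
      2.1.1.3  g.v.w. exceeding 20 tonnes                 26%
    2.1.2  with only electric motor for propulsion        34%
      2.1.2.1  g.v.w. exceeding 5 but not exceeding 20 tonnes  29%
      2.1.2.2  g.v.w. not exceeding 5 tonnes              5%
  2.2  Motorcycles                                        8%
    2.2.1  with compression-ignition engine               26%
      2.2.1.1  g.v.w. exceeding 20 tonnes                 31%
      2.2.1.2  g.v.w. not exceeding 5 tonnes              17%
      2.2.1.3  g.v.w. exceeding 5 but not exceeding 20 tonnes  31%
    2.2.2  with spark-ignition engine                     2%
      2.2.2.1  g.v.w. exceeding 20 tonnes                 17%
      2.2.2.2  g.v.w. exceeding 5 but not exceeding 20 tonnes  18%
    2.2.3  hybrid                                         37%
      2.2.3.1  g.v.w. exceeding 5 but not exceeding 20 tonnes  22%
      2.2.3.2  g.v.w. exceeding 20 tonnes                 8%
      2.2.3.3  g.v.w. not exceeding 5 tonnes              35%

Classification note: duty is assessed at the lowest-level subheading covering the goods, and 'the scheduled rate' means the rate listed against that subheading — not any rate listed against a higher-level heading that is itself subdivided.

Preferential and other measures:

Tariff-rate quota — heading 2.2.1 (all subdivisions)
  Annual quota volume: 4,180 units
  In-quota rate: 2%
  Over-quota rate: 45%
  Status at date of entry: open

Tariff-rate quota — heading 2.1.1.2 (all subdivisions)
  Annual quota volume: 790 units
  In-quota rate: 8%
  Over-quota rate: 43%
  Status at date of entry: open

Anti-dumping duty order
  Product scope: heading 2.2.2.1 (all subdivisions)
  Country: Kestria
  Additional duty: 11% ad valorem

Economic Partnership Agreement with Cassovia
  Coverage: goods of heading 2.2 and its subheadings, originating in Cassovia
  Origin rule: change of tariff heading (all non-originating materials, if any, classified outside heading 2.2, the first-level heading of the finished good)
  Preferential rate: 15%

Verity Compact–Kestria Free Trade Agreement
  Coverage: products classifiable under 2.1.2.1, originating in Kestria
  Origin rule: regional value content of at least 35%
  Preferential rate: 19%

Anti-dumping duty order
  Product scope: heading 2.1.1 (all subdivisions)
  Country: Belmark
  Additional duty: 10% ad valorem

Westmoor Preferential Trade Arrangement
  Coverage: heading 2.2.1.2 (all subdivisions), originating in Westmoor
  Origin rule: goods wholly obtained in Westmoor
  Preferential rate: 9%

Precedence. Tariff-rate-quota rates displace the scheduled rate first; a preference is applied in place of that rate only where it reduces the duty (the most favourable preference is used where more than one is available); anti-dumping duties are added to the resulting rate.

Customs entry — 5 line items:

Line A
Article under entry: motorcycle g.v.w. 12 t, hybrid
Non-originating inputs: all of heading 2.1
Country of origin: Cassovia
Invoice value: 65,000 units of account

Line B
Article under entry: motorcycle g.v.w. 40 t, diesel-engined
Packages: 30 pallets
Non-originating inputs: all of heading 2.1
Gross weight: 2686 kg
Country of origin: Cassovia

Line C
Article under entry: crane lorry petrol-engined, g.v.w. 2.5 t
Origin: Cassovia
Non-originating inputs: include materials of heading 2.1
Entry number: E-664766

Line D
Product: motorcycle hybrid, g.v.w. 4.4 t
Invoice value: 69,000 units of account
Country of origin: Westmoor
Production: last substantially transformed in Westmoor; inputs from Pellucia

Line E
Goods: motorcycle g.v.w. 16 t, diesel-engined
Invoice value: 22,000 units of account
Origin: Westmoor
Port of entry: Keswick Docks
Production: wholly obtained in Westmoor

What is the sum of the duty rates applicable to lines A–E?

62%

Line A: motorcycle → 2.2; hybrid → 2.2.3; g.v.w. 12 t → 2.2.3.1. Scheduled 22%. Cassovia agreement on 2.2: CTH met → 15% available; preferential 15%. → 15%.
Line B: motorcycle → 2.2; diesel-engined → 2.2.1; g.v.w. 40 t → 2.2.1.1. Scheduled 31%. quota on 2.2.1 open → in-quota 2%; Cassovia agreement on 2.2: CTH met → 15% available; preference 15% not lower than 2% → no reduction. → 2%.
Line C: crane lorry → 2.1; petrol-engined → 2.1.1; g.v.w. 2.5 t → 2.1.1.2. Scheduled 22%. quota on 2.1.1.2 open → in-quota 8%; Cassovia agreement on 2.2: 2.1.1.2 not covered. → 8%.
Line D: motorcycle → 2.2; hybrid → 2.2.3; g.v.w. 4.4 t → 2.2.3.3. Scheduled 35%. Westmoor agreement on 2.2.1.2: 2.2.3.3 not covered. → 35%.
Line E: motorcycle → 2.2; diesel-engined → 2.2.1; g.v.w. 16 t → 2.2.1.3. Scheduled 31%. quota on 2.2.1 open → in-quota 2%; Westmoor agreement on 2.2.1.2: 2.2.1.3 not covered. → 2%.
Sum: 15% + 2% + 8% + 35% + 2% = 62%.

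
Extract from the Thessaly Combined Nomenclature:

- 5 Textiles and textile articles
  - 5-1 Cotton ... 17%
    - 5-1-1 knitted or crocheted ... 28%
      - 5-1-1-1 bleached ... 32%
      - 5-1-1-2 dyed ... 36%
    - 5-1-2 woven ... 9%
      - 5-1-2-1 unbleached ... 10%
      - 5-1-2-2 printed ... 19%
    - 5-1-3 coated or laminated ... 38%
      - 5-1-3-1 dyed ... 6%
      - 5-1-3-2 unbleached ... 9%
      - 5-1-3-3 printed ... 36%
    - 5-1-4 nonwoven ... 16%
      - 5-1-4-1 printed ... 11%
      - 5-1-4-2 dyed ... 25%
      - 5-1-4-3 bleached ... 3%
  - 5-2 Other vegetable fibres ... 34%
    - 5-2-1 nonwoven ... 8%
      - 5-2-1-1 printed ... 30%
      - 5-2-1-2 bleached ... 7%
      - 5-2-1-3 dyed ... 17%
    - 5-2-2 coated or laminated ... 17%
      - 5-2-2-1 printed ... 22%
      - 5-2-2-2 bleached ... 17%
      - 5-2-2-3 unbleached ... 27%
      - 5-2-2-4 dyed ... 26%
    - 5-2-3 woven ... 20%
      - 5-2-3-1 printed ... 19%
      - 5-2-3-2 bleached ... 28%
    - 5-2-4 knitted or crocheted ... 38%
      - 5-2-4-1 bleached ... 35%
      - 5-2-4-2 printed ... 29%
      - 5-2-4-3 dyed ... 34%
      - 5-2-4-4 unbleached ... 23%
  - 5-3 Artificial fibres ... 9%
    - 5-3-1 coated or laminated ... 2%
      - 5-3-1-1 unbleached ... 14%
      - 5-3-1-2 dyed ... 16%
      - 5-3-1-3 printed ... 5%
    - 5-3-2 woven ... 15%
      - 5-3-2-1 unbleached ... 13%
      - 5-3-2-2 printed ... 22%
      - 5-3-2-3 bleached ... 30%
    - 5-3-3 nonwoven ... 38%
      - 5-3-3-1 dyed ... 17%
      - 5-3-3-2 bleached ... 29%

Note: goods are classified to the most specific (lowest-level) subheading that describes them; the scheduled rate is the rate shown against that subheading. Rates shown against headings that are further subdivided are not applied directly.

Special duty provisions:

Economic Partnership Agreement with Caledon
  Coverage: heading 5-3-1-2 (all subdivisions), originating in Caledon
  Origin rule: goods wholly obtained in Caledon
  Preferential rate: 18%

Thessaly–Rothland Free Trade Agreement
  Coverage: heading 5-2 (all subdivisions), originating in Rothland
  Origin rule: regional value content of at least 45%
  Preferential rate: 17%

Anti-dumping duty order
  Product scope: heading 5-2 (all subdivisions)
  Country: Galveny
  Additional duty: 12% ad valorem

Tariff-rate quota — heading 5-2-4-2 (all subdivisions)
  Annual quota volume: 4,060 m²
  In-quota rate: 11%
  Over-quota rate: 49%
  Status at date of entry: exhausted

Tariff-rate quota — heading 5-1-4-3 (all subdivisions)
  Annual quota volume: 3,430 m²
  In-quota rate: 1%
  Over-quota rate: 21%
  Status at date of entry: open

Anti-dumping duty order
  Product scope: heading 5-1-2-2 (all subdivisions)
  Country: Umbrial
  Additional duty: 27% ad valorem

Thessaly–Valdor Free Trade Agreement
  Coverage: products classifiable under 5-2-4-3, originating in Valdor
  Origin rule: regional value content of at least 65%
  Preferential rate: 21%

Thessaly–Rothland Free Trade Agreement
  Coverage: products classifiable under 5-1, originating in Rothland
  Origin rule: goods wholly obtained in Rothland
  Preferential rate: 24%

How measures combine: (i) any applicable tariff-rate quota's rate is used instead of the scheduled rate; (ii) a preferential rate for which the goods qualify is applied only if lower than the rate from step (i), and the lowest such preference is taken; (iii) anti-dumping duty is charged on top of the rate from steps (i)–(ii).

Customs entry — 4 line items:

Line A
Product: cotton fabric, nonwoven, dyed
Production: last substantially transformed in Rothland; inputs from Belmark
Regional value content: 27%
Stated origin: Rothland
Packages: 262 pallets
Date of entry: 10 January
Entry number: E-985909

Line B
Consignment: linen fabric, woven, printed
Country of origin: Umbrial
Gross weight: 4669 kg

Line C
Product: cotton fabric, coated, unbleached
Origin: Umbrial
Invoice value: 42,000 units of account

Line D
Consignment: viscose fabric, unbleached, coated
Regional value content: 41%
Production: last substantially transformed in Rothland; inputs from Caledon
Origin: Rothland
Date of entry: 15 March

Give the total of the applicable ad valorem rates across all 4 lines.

Line A: cotton → 5-1; nonwoven → 5-1-4; dyed → 5-1-4-2. Scheduled 25%. Rothland agreement on 5-2: 5-1-4-2 not covered; Rothland agreement on 5-1: not wholly obtained. → 25%.
Line B: linen → 5-2; woven → 5-2-3; printed → 5-2-3-1. Scheduled 19%. No special measure applies. → 19%.
Line C: cotton → 5-1; coated → 5-1-3; unbleached → 5-1-3-2. Scheduled 9%. No special measure applies. → 9%.
Line D: viscose → 5-3; coated → 5-3-1; unbleached → 5-3-1-1. Scheduled 14%. Rothland agreement on 5-2: 5-3-1-1 not covered; Rothland agreement on 5-1: 5-3-1-1 not covered. → 14%.
Sum: 25% + 19% + 9% + 14% = 67%.

67%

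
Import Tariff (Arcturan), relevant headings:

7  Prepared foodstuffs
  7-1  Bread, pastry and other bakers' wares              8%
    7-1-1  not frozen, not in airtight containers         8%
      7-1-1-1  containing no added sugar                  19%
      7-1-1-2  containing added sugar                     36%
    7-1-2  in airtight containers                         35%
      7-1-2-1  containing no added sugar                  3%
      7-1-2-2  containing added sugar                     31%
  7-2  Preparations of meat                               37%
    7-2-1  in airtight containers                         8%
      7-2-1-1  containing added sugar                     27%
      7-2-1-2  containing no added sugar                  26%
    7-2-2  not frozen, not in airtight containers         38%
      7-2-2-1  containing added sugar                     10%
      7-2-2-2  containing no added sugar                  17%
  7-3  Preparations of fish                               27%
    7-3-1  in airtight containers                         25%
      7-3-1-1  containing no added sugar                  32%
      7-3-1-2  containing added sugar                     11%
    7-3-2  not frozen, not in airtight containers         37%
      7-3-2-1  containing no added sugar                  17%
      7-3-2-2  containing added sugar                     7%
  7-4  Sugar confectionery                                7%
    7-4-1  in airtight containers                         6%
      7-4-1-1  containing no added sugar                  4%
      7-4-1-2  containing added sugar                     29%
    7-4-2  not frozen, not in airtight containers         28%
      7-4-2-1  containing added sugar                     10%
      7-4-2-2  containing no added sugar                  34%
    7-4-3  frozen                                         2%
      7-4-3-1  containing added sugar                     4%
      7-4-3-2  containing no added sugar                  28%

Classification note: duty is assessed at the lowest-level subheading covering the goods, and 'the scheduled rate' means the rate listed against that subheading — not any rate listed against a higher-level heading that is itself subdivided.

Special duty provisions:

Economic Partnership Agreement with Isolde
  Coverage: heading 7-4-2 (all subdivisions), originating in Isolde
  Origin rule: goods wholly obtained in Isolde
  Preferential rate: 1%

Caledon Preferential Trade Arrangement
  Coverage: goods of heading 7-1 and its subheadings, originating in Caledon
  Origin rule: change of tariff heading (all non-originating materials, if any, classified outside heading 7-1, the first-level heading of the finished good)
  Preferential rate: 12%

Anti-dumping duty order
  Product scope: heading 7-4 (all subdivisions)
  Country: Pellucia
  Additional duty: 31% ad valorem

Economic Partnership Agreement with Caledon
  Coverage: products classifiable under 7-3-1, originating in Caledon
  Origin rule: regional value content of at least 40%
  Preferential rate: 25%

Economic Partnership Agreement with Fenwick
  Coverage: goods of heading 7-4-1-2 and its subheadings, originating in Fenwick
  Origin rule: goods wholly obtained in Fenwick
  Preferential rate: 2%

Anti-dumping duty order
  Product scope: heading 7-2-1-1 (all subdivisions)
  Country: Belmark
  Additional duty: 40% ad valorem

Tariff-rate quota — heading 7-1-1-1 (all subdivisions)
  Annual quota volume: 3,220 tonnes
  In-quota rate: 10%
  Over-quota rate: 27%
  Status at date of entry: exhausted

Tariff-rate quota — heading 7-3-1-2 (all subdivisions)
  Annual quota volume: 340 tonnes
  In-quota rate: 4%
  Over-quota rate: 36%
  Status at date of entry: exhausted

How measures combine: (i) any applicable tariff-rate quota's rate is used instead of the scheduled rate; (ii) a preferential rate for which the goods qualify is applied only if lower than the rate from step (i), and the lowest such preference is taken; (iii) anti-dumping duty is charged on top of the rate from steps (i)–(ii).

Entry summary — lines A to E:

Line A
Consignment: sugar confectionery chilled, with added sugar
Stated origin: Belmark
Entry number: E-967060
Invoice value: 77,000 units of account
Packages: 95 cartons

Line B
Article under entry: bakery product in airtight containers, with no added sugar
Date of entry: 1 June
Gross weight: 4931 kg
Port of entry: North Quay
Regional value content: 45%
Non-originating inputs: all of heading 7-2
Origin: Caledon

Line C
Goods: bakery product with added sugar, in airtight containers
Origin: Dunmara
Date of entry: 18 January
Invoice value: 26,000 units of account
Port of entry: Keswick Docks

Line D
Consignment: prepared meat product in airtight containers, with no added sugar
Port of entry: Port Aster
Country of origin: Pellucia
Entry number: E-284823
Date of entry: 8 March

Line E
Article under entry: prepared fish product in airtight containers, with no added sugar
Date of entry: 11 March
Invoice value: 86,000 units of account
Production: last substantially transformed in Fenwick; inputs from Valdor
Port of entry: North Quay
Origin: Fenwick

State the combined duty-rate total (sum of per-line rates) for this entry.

Line A: sugar confectionery → 7-4; chilled → 7-4-2; with added sugar → 7-4-2-1. Scheduled 10%. No special measure applies. → 10%.
Line B: bakery product → 7-1; in airtight containers → 7-1-2; with no added sugar → 7-1-2-1. Scheduled 3%. Caledon agreement on 7-1: CTH met → 12% available; Caledon agreement on 7-3-1: 7-1-2-1 not covered; preference 12% not lower than 3% → no reduction. → 3%.
Line C: bakery product → 7-1; in airtight containers → 7-1-2; with added sugar → 7-1-2-2. Scheduled 31%. No special measure applies. → 31%.
Line D: prepared meat product → 7-2; in airtight containers → 7-2-1; with no added sugar → 7-2-1-2. Scheduled 26%. No special measure applies. → 26%.
Line E: prepared fish product → 7-3; in airtight containers → 7-3-1; with no added sugar → 7-3-1-1. Scheduled 32%. Fenwick agreement on 7-4-1-2: 7-3-1-1 not covered. → 32%.
Sum: 10% + 3% + 31% + 26% + 32% = 102%.

102%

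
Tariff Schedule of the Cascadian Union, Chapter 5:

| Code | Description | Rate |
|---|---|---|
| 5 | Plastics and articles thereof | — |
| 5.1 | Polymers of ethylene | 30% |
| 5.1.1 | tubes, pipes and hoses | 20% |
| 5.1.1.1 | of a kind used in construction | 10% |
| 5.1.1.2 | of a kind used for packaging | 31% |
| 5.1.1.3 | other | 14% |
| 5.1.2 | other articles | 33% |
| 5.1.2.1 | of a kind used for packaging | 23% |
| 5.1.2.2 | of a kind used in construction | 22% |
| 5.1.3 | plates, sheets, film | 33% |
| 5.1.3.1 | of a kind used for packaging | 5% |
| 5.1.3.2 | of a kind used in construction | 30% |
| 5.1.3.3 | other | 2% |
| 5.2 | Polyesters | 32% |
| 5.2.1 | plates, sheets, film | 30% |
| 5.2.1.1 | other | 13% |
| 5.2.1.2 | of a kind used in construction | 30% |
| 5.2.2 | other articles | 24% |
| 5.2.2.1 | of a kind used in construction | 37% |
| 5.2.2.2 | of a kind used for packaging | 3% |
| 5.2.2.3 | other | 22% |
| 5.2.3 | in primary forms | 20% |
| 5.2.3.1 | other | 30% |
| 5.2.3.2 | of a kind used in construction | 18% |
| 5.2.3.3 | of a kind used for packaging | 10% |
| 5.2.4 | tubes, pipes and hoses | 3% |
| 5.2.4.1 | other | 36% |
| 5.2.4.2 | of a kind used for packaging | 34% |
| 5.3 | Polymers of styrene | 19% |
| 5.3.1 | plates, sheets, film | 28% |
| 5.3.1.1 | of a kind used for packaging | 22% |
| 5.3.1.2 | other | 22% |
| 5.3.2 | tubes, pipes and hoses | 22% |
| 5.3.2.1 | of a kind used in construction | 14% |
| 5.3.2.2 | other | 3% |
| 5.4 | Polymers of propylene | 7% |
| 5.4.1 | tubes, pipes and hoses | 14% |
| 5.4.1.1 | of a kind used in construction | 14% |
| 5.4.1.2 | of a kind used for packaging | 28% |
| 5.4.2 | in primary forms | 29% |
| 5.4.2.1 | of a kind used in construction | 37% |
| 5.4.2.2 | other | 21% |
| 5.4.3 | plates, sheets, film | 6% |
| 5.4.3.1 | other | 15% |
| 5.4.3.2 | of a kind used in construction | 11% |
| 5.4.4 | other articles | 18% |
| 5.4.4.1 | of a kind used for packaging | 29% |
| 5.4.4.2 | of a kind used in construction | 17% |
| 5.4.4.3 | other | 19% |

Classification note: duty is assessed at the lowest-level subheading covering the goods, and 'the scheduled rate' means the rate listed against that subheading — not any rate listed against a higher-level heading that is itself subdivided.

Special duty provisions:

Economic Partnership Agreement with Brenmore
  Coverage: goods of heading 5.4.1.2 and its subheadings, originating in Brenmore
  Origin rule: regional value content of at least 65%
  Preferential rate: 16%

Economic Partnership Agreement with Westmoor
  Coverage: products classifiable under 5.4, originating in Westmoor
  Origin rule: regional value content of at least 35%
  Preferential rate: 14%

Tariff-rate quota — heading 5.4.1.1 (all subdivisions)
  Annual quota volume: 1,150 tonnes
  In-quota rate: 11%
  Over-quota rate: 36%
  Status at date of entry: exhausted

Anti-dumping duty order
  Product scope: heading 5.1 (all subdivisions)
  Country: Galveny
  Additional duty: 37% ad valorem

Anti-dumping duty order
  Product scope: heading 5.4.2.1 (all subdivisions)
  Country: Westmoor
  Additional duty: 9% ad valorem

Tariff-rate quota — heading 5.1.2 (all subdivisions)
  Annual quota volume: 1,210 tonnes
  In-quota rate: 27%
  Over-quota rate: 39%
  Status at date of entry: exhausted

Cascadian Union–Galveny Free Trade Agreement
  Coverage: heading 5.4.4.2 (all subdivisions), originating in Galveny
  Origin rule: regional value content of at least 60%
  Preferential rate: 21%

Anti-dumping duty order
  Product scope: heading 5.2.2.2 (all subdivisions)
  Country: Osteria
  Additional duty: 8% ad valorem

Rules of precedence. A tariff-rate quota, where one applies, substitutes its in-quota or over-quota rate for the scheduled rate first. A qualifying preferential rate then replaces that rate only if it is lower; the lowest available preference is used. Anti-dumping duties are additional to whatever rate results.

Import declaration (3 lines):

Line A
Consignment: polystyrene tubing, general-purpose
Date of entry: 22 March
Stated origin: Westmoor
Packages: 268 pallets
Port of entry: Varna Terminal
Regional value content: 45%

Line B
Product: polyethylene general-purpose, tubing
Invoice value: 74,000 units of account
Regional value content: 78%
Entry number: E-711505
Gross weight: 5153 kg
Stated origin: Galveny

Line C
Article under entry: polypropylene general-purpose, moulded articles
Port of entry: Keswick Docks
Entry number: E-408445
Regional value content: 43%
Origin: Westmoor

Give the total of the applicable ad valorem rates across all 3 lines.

68%

Line A: polystyrene → 5.3; tubing → 5.3.2; general-purpose → 5.3.2.2. Scheduled 3%. Westmoor agreement on 5.4: 5.3.2.2 not covered. → 3%.
Line B: polyethylene → 5.1; tubing → 5.1.1; general-purpose → 5.1.1.3. Scheduled 14%. Galveny agreement on 5.4.4.2: 5.1.1.3 not covered; anti-dumping (Galveny, 5.1): +37%; total 14% + 37% = 51%. → 51%.
Line C: polypropylene → 5.4; moulded articles → 5.4.4; general-purpose → 5.4.4.3. Scheduled 19%. Westmoor agreement on 5.4: RVC ≥ 35% → 14% available; preferential 14%. → 14%.
Sum: 3% + 51% + 14% = 68%.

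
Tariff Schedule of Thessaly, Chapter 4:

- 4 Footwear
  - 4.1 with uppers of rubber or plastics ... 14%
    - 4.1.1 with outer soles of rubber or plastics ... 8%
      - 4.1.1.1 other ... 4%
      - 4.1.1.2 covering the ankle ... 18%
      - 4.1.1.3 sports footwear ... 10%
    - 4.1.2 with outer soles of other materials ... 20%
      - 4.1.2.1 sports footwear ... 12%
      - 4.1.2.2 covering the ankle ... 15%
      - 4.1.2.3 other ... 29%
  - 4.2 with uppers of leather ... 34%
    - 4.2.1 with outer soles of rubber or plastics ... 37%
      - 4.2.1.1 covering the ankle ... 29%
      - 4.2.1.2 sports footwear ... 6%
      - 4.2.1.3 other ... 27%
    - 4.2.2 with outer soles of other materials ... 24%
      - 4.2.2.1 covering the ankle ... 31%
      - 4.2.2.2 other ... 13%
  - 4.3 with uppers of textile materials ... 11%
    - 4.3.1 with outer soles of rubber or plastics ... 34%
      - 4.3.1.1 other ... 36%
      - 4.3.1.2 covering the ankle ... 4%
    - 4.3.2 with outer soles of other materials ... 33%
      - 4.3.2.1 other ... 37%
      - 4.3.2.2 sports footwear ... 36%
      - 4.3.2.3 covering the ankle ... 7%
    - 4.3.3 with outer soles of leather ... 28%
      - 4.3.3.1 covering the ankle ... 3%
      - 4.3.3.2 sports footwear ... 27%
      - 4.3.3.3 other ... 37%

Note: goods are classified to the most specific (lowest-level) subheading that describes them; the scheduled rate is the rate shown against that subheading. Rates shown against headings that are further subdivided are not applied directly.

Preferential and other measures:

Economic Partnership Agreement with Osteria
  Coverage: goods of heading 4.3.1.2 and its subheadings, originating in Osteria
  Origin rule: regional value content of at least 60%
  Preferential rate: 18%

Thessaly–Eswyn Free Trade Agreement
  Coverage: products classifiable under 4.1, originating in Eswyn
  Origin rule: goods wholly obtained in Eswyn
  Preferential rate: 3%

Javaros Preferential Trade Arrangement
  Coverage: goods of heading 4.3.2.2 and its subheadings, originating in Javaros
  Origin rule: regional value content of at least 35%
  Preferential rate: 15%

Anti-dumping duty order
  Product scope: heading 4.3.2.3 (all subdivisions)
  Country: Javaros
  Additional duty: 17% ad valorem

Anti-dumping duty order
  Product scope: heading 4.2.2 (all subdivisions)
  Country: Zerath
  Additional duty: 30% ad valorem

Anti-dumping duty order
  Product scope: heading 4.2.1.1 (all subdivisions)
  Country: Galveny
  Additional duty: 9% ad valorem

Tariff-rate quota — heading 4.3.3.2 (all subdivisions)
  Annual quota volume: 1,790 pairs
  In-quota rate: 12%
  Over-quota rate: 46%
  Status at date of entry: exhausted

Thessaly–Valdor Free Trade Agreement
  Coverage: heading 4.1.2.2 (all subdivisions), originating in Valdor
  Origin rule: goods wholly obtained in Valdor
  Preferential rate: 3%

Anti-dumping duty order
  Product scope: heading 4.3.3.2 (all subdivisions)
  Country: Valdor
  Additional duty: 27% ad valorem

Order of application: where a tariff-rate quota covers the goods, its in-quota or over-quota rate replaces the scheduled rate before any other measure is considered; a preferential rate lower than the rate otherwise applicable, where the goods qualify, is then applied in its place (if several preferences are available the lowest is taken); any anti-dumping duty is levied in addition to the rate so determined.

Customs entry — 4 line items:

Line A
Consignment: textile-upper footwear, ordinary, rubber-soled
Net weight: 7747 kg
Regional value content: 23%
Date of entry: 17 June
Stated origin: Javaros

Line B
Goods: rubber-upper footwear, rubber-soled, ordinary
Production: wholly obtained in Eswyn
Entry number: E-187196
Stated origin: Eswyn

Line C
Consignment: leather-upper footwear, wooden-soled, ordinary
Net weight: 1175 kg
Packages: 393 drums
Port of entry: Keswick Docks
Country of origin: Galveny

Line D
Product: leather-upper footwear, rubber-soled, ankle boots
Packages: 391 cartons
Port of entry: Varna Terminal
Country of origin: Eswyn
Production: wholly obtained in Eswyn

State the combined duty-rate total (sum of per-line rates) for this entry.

81%

Line A: textile-upper → 4.3; rubber-soled → 4.3.1; ordinary → 4.3.1.1. Scheduled 36%. Javaros agreement on 4.3.2.2: 4.3.1.1 not covered. → 36%.
Line B: rubber-upper → 4.1; rubber-soled → 4.1.1; ordinary → 4.1.1.1. Scheduled 4%. Eswyn agreement on 4.1: wholly obtained → 3% available; preferential 3%. → 3%.
Line C: leather-upper → 4.2; wooden-soled → 4.2.2; ordinary → 4.2.2.2. Scheduled 13%. No special measure applies. → 13%.
Line D: leather-upper → 4.2; rubber-soled → 4.2.1; ankle boots → 4.2.1.1. Scheduled 29%. Eswyn agreement on 4.1: 4.2.1.1 not covered. → 29%.
Sum: 36% + 3% + 13% + 29% = 81%.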